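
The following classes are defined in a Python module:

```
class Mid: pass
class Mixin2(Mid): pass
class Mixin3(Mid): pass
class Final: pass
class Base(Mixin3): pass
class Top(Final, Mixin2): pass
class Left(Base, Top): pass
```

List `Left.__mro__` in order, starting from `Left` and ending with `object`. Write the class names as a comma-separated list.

Left, Base, Mixin3, Top, Final, Mixin2, Mid, object

L[Left] = Left + merge(L[Base], L[Top], [Base Top])
  take Base:  [Base Mixin3 Mid object] + [Top Final Mixin2 Mid object] + [Base Top]
  take Mixin3:  [Mixin3 Mid object] + [Top Final Mixin2 Mid object] + [Top]
  take Top:  [Mid object] + [Top Final Mixin2 Mid object] + [Top]
  take Final:  [Mid object] + [Final Mixin2 Mid object]
  take Mixin2:  [Mid object] + [Mixin2 Mid object]
  take Mid:  [Mid object] + [Mid object]
  take object:  [object] + [object]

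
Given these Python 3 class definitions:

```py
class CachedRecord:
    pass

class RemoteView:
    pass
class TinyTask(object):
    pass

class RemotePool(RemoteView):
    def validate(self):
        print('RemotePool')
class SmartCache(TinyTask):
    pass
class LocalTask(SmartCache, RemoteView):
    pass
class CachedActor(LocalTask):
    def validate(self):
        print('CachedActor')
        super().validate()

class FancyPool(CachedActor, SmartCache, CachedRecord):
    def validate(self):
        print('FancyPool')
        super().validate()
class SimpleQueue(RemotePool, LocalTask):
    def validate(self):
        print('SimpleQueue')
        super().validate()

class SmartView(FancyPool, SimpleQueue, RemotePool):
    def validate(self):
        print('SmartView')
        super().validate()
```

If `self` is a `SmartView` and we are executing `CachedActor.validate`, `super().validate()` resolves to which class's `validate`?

SimpleQueue

L[SmartView] = SmartView + merge(L[FancyPool], L[SimpleQueue], L[RemotePool], [FancyPool SimpleQueue RemotePool])
  take FancyPool:  [FancyPool CachedActor LocalTask SmartCache TinyTask RemoteView CachedRecord object] + [SimpleQueue RemotePool LocalTask SmartCache TinyTask RemoteView object] + [RemotePool RemoteView object] + [FancyPool SimpleQueue RemotePool]
  take CachedActor:  [CachedActor LocalTask SmartCache TinyTask RemoteView CachedRecord object] + [SimpleQueue RemotePool LocalTask SmartCache TinyTask RemoteView object] + [RemotePool RemoteView object] + [SimpleQueue RemotePool]
  take SimpleQueue:  [LocalTask SmartCache TinyTask RemoteView CachedRecord object] + [SimpleQueue RemotePool LocalTask SmartCache TinyTask RemoteView object] + [RemotePool RemoteView object] + [SimpleQueue RemotePool]
  take RemotePool:  [LocalTask SmartCache TinyTask RemoteView CachedRecord object] + [RemotePool LocalTask SmartCache TinyTask RemoteView object] + [RemotePool RemoteView object] + [RemotePool]
  take LocalTask:  [LocalTask SmartCache TinyTask RemoteView CachedRecord object] + [LocalTask SmartCache TinyTask RemoteView object] + [RemoteView object]
  take SmartCache:  [SmartCache TinyTask RemoteView CachedRecord object] + [SmartCache TinyTask RemoteView object] + [RemoteView object]
  take TinyTask:  [TinyTask RemoteView CachedRecord object] + [TinyTask RemoteView object] + [RemoteView object]
  take RemoteView:  [RemoteView CachedRecord object] + [RemoteView object] + [RemoteView object]
  take CachedRecord:  [CachedRecord object] + [object] + [object]
  take object:  [object] + [object] + [object]
MRO: SmartView FancyPool CachedActor SimpleQueue RemotePool LocalTask SmartCache TinyTask RemoteView CachedRecord object
super() in CachedActor.validate on a SmartView instance goes to the class after CachedActor in SmartView's MRO: SimpleQueue.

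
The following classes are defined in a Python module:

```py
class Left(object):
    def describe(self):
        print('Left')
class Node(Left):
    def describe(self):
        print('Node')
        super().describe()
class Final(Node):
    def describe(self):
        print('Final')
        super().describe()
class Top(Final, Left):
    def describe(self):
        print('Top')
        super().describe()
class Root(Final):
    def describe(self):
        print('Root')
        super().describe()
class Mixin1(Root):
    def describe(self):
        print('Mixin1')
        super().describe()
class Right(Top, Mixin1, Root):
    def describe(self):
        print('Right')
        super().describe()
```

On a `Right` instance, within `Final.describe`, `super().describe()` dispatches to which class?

L[Right] = Right + merge(L[Top], L[Mixin1], L[Root], [Top Mixin1 Root])
  take Top:  [Top Final Node Left object] + [Mixin1 Root Final Node Left object] + [Root Final Node Left object] + [Top Mixin1 Root]
  take Mixin1:  [Final Node Left object] + [Mixin1 Root Final Node Left object] + [Root Final Node Left object] + [Mixin1 Root]
  take Root:  [Final Node Left object] + [Root Final Node Left object] + [Root Final Node Left object] + [Root]
  take Final:  [Final Node Left object] + [Final Node Left object] + [Final Node Left object]
  take Node:  [Node Left object] + [Node Left object] + [Node Left object]
  take Left:  [Left object] + [Left object] + [Left object]
  take object:  [object] + [object] + [object]
MRO: Right Top Mixin1 Root Final Node Left object
super() in Final.describe on a Right instance goes to the class after Final in Right's MRO: Node.

Node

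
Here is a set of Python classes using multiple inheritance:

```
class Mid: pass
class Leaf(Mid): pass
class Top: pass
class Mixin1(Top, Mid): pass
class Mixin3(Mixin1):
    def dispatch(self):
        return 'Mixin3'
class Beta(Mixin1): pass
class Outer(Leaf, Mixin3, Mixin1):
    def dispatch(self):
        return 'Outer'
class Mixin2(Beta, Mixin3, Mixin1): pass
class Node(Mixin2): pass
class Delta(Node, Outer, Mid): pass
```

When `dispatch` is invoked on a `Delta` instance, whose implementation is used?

Outer

L[Delta] = Delta + merge(L[Node], L[Outer], L[Mid], [Node Outer Mid])
  take Node:  [Node Mixin2 Beta Mixin3 Mixin1 Top Mid object] + [Outer Leaf Mixin3 Mixin1 Top Mid object] + [Mid object] + [Node Outer Mid]
  take Mixin2:  [Mixin2 Beta Mixin3 Mixin1 Top Mid object] + [Outer Leaf Mixin3 Mixin1 Top Mid object] + [Mid object] + [Outer Mid]
  take Beta:  [Beta Mixin3 Mixin1 Top Mid object] + [Outer Leaf Mixin3 Mixin1 Top Mid object] + [Mid object] + [Outer Mid]
  take Outer:  [Mixin3 Mixin1 Top Mid object] + [Outer Leaf Mixin3 Mixin1 Top Mid object] + [Mid object] + [Outer Mid]
  take Leaf:  [Mixin3 Mixin1 Top Mid object] + [Leaf Mixin3 Mixin1 Top Mid object] + [Mid object] + [Mid]
  take Mixin3:  [Mixin3 Mixin1 Top Mid object] + [Mixin3 Mixin1 Top Mid object] + [Mid object] + [Mid]
  take Mixin1:  [Mixin1 Top Mid object] + [Mixin1 Top Mid object] + [Mid object] + [Mid]
  take Top:  [Top Mid object] + [Top Mid object] + [Mid object] + [Mid]
  take Mid:  [Mid object] + [Mid object] + [Mid object] + [Mid]
  take object:  [object] + [object] + [object]
MRO: Delta Node Mixin2 Beta Outer Leaf Mixin3 Mixin1 Top Mid object
dispatch is defined in: Mixin3, Outer. First along the MRO is Outer.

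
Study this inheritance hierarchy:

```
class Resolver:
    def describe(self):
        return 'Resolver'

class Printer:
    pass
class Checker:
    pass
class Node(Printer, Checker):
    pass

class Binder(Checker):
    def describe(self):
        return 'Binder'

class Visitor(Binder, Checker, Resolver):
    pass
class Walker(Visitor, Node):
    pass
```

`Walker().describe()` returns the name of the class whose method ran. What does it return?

L[Walker] = Walker + merge(L[Visitor], L[Node], [Visitor Node])
  take Visitor:  [Visitor Binder Checker Resolver object] + [Node Printer Checker object] + [Visitor Node]
  take Binder:  [Binder Checker Resolver object] + [Node Printer Checker object] + [Node]
  take Node:  [Checker Resolver object] + [Node Printer Checker object] + [Node]
  take Printer:  [Checker Resolver object] + [Printer Checker object]
  take Checker:  [Checker Resolver object] + [Checker object]
  take Resolver:  [Resolver object] + [object]
  take object:  [object] + [object]
MRO: Walker Visitor Binder Node Printer Checker Resolver object
describe is defined in: Binder, Resolver. First along the MRO is Binder.

Binder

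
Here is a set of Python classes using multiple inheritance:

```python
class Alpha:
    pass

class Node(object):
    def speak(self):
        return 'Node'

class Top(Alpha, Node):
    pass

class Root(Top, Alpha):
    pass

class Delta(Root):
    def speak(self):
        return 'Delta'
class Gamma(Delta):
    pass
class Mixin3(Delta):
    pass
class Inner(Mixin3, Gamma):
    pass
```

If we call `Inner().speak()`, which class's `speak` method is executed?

L[Inner] = Inner + merge(L[Mixin3], L[Gamma], [Mixin3 Gamma])
  take Mixin3:  [Mixin3 Delta Root Top Alpha Node object] + [Gamma Delta Root Top Alpha Node object] + [Mixin3 Gamma]
  take Gamma:  [Delta Root Top Alpha Node object] + [Gamma Delta Root Top Alpha Node object] + [Gamma]
  take Delta:  [Delta Root Top Alpha Node object] + [Delta Root Top Alpha Node object]
  take Root:  [Root Top Alpha Node object] + [Root Top Alpha Node object]
  take Top:  [Top Alpha Node object] + [Top Alpha Node object]
  take Alpha:  [Alpha Node object] + [Alpha Node object]
  take Node:  [Node object] + [Node object]
  take object:  [object] + [object]
MRO: Inner Mixin3 Gamma Delta Root Top Alpha Node object
speak is defined in: Delta, Node. First along the MRO is Delta.

Delta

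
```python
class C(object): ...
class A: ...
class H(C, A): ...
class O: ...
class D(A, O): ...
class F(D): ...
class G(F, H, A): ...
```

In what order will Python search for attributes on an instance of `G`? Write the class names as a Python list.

[G, F, D, H, C, A, O, object]

L[G] = G + merge(L[F], L[H], L[A], [F H A])
  take F:  [F D A O object] + [H C A object] + [A object] + [F H A]
  take D:  [D A O object] + [H C A object] + [A object] + [H A]
  take H:  [A O object] + [H C A object] + [A object] + [H A]
  take C:  [A O object] + [C A object] + [A object] + [A]
  take A:  [A O object] + [A object] + [A object] + [A]
  take O:  [O object] + [object] + [object]
  take object:  [object] + [object] + [object]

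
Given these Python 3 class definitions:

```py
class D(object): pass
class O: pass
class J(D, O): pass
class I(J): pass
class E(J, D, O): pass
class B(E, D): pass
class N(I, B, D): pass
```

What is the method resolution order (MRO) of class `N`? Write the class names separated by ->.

N -> I -> B -> E -> J -> D -> O -> object

L[N] = N + merge(L[I], L[B], L[D], [I B D])
  take I:  [I J D O object] + [B E J D O object] + [D object] + [I B D]
  take B:  [J D O object] + [B E J D O object] + [D object] + [B D]
  take E:  [J D O object] + [E J D O object] + [D object] + [D]
  take J:  [J D O object] + [J D O object] + [D object] + [D]
  take D:  [D O object] + [D O object] + [D object] + [D]
  take O:  [O object] + [O object] + [object]
  take object:  [object] + [object] + [object]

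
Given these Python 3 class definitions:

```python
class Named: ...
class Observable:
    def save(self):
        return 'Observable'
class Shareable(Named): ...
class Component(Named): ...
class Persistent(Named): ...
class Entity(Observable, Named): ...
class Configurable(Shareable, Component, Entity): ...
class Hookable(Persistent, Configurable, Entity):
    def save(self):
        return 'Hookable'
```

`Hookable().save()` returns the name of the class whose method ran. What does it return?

L[Hookable] = Hookable + merge(L[Persistent], L[Configurable], L[Entity], [Persistent Configurable Entity])
  take Persistent:  [Persistent Named object] + [Configurable Shareable Component Entity Observable Named object] + [Entity Observable Named object] + [Persistent Configurable Entity]
  take Configurable:  [Named object] + [Configurable Shareable Component Entity Observable Named object] + [Entity Observable Named object] + [Configurable Entity]
  take Shareable:  [Named object] + [Shareable Component Entity Observable Named object] + [Entity Observable Named object] + [Entity]
  take Component:  [Named object] + [Component Entity Observable Named object] + [Entity Observable Named object] + [Entity]
  take Entity:  [Named object] + [Entity Observable Named object] + [Entity Observable Named object] + [Entity]
  take Observable:  [Named object] + [Observable Named object] + [Observable Named object]
  take Named:  [Named object] + [Named object] + [Named object]
  take object:  [object] + [object] + [object]
MRO: Hookable Persistent Configurable Shareable Component Entity Observable Named object
save is defined in: Hookable, Observable. First along the MRO is Hookable.

Hookable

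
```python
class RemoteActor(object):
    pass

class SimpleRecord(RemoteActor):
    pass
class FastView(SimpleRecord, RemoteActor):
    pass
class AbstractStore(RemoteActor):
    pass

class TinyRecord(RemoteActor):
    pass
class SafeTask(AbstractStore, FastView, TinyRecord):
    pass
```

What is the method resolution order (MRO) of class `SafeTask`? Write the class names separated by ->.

L[SafeTask] = SafeTask + merge(L[AbstractStore], L[FastView], L[TinyRecord], [AbstractStore FastView TinyRecord])
  take AbstractStore:  [AbstractStore RemoteActor object] + [FastView SimpleRecord RemoteActor object] + [TinyRecord RemoteActor object] + [AbstractStore FastView TinyRecord]
  take FastView:  [RemoteActor object] + [FastView SimpleRecord RemoteActor object] + [TinyRecord RemoteActor object] + [FastView TinyRecord]
  take SimpleRecord:  [RemoteActor object] + [SimpleRecord RemoteActor object] + [TinyRecord RemoteActor object] + [TinyRecord]
  take TinyRecord:  [RemoteActor object] + [RemoteActor object] + [TinyRecord RemoteActor object] + [TinyRecord]
  take RemoteActor:  [RemoteActor object] + [RemoteActor object] + [RemoteActor object]
  take object:  [object] + [object] + [object]

SafeTask -> AbstractStore -> FastView -> SimpleRecord -> TinyRecord -> RemoteActor -> object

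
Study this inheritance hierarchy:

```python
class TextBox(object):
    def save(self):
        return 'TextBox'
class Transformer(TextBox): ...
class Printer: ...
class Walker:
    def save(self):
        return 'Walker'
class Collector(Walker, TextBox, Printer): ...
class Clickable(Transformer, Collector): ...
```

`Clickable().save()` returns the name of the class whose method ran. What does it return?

L[Clickable] = Clickable + merge(L[Transformer], L[Collector], [Transformer Collector])
  take Transformer:  [Transformer TextBox object] + [Collector Walker TextBox Printer object] + [Transformer Collector]
  take Collector:  [TextBox object] + [Collector Walker TextBox Printer object] + [Collector]
  take Walker:  [TextBox object] + [Walker TextBox Printer object]
  take TextBox:  [TextBox object] + [TextBox Printer object]
  take Printer:  [object] + [Printer object]
  take object:  [object] + [object]
MRO: Clickable Transformer Collector Walker TextBox Printer object
save is defined in: TextBox, Walker. First along the MRO is Walker.

Walker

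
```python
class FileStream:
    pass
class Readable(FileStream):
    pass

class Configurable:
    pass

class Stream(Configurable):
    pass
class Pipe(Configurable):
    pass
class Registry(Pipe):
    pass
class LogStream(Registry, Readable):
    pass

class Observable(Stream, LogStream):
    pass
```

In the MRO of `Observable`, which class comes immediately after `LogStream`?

Registry

L[Observable] = Observable + merge(L[Stream], L[LogStream], [Stream LogStream])
  take Stream:  [Stream Configurable object] + [LogStream Registry Pipe Configurable Readable FileStream object] + [Stream LogStream]
  take LogStream:  [Configurable object] + [LogStream Registry Pipe Configurable Readable FileStream object] + [LogStream]
  take Registry:  [Configurable object] + [Registry Pipe Configurable Readable FileStream object]
  take Pipe:  [Configurable object] + [Pipe Configurable Readable FileStream object]
  take Configurable:  [Configurable object] + [Configurable Readable FileStream object]
  take Readable:  [object] + [Readable FileStream object]
  take FileStream:  [object] + [FileStream object]
  take object:  [object] + [object]
MRO: Observable Stream LogStream Registry Pipe Configurable Readable FileStream object
LogStream is at position 2; next is Registry.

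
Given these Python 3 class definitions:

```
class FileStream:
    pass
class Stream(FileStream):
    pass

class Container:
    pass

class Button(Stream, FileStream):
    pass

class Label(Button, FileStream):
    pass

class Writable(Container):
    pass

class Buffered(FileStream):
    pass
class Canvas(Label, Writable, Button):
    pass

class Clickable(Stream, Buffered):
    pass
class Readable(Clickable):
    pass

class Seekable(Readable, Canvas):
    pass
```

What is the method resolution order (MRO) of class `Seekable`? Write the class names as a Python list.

[Seekable, Readable, Clickable, Canvas, Label, Writable, Button, Stream, Buffered, FileStream, Container, object]

L[Seekable] = Seekable + merge(L[Readable], L[Canvas], [Readable Canvas])
  take Readable:  [Readable Clickable Stream Buffered FileStream object] + [Canvas Label Writable Button Stream FileStream Container object] + [Readable Canvas]
  take Clickable:  [Clickable Stream Buffered FileStream object] + [Canvas Label Writable Button Stream FileStream Container object] + [Canvas]
  take Canvas:  [Stream Buffered FileStream object] + [Canvas Label Writable Button Stream FileStream Container object] + [Canvas]
  take Label:  [Stream Buffered FileStream object] + [Label Writable Button Stream FileStream Container object]
  take Writable:  [Stream Buffered FileStream object] + [Writable Button Stream FileStream Container object]
  take Button:  [Stream Buffered FileStream object] + [Button Stream FileStream Container object]
  take Stream:  [Stream Buffered FileStream object] + [Stream FileStream Container object]
  take Buffered:  [Buffered FileStream object] + [FileStream Container object]
  take FileStream:  [FileStream object] + [FileStream Container object]
  take Container:  [object] + [Container object]
  take object:  [object] + [object]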